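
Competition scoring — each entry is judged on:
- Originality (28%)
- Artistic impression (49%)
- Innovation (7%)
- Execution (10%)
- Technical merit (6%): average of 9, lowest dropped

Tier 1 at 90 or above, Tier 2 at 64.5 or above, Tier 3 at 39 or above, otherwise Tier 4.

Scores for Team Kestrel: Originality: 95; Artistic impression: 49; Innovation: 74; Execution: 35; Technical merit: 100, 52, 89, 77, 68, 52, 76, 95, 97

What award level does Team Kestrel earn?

Technical merit: drop 52 → average of remaining 8 = 654/8 = 81.75
Weighted total:
  Originality 95 × 0.28 = 26.6
  Artistic impression 49 × 0.49 = 24.01
  Innovation 74 × 0.07 = 5.18
  Execution 35 × 0.1 = 3.5
  Technical merit 81.75 × 0.06 = 4.905
Sum = 64.195
64.195 is ≥ 39 and < 64.5 → Tier 3

Tier 3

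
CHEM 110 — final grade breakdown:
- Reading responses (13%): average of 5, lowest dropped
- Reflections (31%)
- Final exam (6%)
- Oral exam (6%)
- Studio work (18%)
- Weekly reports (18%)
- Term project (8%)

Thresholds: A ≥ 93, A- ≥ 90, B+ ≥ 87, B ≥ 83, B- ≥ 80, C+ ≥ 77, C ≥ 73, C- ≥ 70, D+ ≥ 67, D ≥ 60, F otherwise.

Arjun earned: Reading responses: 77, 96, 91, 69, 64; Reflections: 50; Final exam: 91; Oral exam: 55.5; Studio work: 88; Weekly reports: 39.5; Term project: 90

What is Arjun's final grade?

Reading responses: drop 64 → average of remaining 4 = 333/4 = 83.25
Weighted total:
  Reading responses 83.25 × 0.13 = 10.8225
  Reflections 50 × 0.31 = 15.5
  Final exam 91 × 0.06 = 5.46
  Oral exam 55.5 × 0.06 = 3.33
  Studio work 88 × 0.18 = 15.84
  Weekly reports 39.5 × 0.18 = 7.11
  Term project 90 × 0.08 = 7.2
Sum = 65.2625
65.2625 is ≥ 60 and < 67 → D

D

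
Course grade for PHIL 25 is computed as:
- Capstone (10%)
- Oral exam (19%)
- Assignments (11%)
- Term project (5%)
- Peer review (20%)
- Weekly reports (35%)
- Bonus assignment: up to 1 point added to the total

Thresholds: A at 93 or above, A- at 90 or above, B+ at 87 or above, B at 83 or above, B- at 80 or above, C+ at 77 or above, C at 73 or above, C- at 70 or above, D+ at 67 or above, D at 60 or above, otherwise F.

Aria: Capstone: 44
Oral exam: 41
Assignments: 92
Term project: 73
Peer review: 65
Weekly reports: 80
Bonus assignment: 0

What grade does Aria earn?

Weighted total:
  Capstone 44 × 0.1 = 4.4
  Oral exam 41 × 0.19 = 7.79
  Assignments 92 × 0.11 = 10.12
  Term project 73 × 0.05 = 3.65
  Peer review 65 × 0.2 = 13
  Weekly reports 80 × 0.35 = 28
Sum = 66.96
Bonus assignment: 66.96 + 0 = 66.96
66.96 is ≥ 60 and < 67 → D

D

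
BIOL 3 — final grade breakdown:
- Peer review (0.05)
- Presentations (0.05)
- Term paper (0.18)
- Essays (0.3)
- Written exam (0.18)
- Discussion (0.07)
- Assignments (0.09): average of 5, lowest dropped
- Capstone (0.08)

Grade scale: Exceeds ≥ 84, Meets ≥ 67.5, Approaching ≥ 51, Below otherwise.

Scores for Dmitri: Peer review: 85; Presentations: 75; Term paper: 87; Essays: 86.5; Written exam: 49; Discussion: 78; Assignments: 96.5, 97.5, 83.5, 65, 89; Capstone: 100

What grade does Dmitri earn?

Meets

Assignments: drop 65 → average of remaining 4 = 366.5/4 = 91.625
Weighted total:
  Peer review 85 × 0.05 = 4.25
  Presentations 75 × 0.05 = 3.75
  Term paper 87 × 0.18 = 15.66
  Essays 86.5 × 0.3 = 25.95
  Written exam 49 × 0.18 = 8.82
  Discussion 78 × 0.07 = 5.46
  Assignments 91.625 × 0.09 = 8.24625
  Capstone 100 × 0.08 = 8
Sum = 80.13625
80.13625 is ≥ 67.5 and < 84 → Meets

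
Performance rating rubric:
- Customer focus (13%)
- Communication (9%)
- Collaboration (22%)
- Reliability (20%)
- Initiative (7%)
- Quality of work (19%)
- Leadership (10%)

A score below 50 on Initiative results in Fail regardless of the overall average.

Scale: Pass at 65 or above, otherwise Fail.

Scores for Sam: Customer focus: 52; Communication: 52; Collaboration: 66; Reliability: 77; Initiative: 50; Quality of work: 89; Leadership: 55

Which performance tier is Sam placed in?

Pass

Initiative score 50 ≥ 50: minimum met.
Weighted total:
  Customer focus 52 × 0.13 = 6.76
  Communication 52 × 0.09 = 4.68
  Collaboration 66 × 0.22 = 14.52
  Reliability 77 × 0.2 = 15.4
  Initiative 50 × 0.07 = 3.5
  Quality of work 89 × 0.19 = 16.91
  Leadership 55 × 0.1 = 5.5
Sum = 67.27
67.27 ≥ 65 → Pass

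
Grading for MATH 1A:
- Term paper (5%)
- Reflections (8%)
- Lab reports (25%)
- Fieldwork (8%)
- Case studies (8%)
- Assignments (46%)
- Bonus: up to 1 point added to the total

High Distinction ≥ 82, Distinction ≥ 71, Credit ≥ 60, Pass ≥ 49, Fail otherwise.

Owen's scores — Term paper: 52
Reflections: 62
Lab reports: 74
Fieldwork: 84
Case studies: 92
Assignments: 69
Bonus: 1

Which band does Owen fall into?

Distinction

Weighted total:
  Term paper 52 × 0.05 = 2.6
  Reflections 62 × 0.08 = 4.96
  Lab reports 74 × 0.25 = 18.5
  Fieldwork 84 × 0.08 = 6.72
  Case studies 92 × 0.08 = 7.36
  Assignments 69 × 0.46 = 31.74
Sum = 71.88
Bonus: 71.88 + 1 = 72.88
72.88 is ≥ 71 and < 82 → Distinction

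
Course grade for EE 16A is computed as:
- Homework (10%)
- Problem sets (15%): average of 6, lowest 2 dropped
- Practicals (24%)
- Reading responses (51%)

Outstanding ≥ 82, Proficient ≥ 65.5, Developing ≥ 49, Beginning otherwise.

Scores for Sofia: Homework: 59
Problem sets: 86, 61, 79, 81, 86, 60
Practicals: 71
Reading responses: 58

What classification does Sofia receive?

Developing

Problem sets: drop 60, 61 → average of remaining 4 = 332/4 = 83
Weighted total:
  Homework 59 × 0.1 = 5.9
  Problem sets 83 × 0.15 = 12.45
  Practicals 71 × 0.24 = 17.04
  Reading responses 58 × 0.51 = 29.58
Sum = 64.97
64.97 is ≥ 49 and < 65.5 → Developing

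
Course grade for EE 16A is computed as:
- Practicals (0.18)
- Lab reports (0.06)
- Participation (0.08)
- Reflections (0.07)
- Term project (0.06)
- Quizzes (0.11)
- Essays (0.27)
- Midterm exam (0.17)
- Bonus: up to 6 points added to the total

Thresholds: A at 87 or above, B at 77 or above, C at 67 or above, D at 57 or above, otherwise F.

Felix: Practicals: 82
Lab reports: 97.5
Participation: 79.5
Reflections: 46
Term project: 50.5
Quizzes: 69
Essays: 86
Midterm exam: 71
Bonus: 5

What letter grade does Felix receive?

B

Weighted total:
  Practicals 82 × 0.18 = 14.76
  Lab reports 97.5 × 0.06 = 5.85
  Participation 79.5 × 0.08 = 6.36
  Reflections 46 × 0.07 = 3.22
  Term project 50.5 × 0.06 = 3.03
  Quizzes 69 × 0.11 = 7.59
  Essays 86 × 0.27 = 23.22
  Midterm exam 71 × 0.17 = 12.07
Sum = 76.1
Bonus: 76.1 + 5 = 81.1
81.1 is ≥ 77 and < 87 → B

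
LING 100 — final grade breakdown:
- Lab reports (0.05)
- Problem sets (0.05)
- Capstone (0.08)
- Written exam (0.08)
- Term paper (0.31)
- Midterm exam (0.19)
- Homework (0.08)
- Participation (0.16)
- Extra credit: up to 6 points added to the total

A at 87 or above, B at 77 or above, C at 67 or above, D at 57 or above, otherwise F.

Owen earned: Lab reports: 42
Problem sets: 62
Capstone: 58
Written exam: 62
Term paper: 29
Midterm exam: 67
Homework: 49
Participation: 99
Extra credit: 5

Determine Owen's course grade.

D

Weighted total:
  Lab reports 42 × 0.05 = 2.1
  Problem sets 62 × 0.05 = 3.1
  Capstone 58 × 0.08 = 4.64
  Written exam 62 × 0.08 = 4.96
  Term paper 29 × 0.31 = 8.99
  Midterm exam 67 × 0.19 = 12.73
  Homework 49 × 0.08 = 3.92
  Participation 99 × 0.16 = 15.84
Sum = 56.28
Extra credit: 56.28 + 5 = 61.28
61.28 is ≥ 57 and < 67 → D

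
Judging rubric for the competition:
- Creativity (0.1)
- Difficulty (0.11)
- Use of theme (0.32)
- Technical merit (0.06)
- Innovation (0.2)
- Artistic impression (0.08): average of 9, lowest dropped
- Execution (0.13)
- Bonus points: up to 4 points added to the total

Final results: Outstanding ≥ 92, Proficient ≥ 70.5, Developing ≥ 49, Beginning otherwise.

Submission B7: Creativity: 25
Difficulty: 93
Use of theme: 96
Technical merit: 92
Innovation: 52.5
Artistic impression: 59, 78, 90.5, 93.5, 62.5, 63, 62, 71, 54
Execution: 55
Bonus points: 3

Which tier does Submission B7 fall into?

Proficient

Artistic impression: drop 54 → average of remaining 8 = 579.5/8 = 72.4375
Weighted total:
  Creativity 25 × 0.1 = 2.5
  Difficulty 93 × 0.11 = 10.23
  Use of theme 96 × 0.32 = 30.72
  Technical merit 92 × 0.06 = 5.52
  Innovation 52.5 × 0.2 = 10.5
  Artistic impression 72.4375 × 0.08 = 5.795
  Execution 55 × 0.13 = 7.15
Sum = 72.415
Bonus points: 72.415 + 3 = 75.415
75.415 is ≥ 70.5 and < 92 → Proficient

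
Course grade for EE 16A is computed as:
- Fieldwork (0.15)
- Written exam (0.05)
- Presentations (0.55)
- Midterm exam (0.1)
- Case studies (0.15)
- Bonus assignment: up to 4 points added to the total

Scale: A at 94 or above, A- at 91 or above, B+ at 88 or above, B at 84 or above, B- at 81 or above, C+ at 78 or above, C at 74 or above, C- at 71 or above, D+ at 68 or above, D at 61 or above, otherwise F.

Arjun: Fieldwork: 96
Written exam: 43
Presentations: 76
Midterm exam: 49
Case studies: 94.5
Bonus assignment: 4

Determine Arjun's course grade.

Weighted total:
  Fieldwork 96 × 0.15 = 14.4
  Written exam 43 × 0.05 = 2.15
  Presentations 76 × 0.55 = 41.8
  Midterm exam 49 × 0.1 = 4.9
  Case studies 94.5 × 0.15 = 14.175
Sum = 77.425
Bonus assignment: 77.425 + 4 = 81.425
81.425 is ≥ 81 and < 84 → B-

B-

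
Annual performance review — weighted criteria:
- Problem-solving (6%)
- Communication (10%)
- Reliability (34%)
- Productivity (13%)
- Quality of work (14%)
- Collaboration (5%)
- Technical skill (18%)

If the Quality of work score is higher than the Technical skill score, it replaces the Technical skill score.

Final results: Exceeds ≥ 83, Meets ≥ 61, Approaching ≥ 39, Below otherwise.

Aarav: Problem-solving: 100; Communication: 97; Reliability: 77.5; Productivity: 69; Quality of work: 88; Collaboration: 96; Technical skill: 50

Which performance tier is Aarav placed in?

Exceeds

Quality of work (88) > Technical skill (50), so Technical skill counts as 88.
Weighted total:
  Problem-solving 100 × 0.06 = 6
  Communication 97 × 0.1 = 9.7
  Reliability 77.5 × 0.34 = 26.35
  Productivity 69 × 0.13 = 8.97
  Quality of work 88 × 0.14 = 12.32
  Collaboration 96 × 0.05 = 4.8
  Technical skill 88 × 0.18 = 15.84
Sum = 83.98
83.98 ≥ 83 → Exceeds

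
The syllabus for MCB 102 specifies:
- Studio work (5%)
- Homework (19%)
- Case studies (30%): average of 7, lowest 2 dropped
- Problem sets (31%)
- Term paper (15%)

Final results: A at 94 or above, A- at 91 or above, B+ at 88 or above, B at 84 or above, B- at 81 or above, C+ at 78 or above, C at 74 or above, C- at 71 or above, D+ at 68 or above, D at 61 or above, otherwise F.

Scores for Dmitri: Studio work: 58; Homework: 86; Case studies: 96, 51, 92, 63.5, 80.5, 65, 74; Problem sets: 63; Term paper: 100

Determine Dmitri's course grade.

C+

Case studies: drop 51, 63.5 → average of remaining 5 = 407.5/5 = 81.5
Weighted total:
  Studio work 58 × 0.05 = 2.9
  Homework 86 × 0.19 = 16.34
  Case studies 81.5 × 0.3 = 24.45
  Problem sets 63 × 0.31 = 19.53
  Term paper 100 × 0.15 = 15
Sum = 78.22
78.22 is ≥ 78 and < 81 → C+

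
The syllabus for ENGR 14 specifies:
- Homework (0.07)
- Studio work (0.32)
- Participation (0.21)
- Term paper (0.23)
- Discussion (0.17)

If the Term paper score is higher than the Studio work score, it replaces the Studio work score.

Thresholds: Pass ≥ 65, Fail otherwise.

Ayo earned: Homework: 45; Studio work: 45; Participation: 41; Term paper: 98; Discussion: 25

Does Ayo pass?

Term paper (98) > Studio work (45), so Studio work counts as 98.
Weighted total:
  Homework 45 × 0.07 = 3.15
  Studio work 98 × 0.32 = 31.36
  Participation 41 × 0.21 = 8.61
  Term paper 98 × 0.23 = 22.54
  Discussion 25 × 0.17 = 4.25
Sum = 69.91
69.91 ≥ 65 → Pass

Pass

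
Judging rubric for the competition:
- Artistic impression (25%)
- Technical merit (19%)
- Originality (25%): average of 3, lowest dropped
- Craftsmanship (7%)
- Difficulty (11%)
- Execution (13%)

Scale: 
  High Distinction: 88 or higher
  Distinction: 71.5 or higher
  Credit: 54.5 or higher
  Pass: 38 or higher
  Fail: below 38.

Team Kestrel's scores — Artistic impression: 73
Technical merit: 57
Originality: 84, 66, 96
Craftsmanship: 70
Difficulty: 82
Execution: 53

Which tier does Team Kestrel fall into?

Distinction

Originality: drop 66 → average of remaining 2 = 180/2 = 90
Weighted total:
  Artistic impression 73 × 0.25 = 18.25
  Technical merit 57 × 0.19 = 10.83
  Originality 90 × 0.25 = 22.5
  Craftsmanship 70 × 0.07 = 4.9
  Difficulty 82 × 0.11 = 9.02
  Execution 53 × 0.13 = 6.89
Sum = 72.39
72.39 is ≥ 71.5 and < 88 → Distinction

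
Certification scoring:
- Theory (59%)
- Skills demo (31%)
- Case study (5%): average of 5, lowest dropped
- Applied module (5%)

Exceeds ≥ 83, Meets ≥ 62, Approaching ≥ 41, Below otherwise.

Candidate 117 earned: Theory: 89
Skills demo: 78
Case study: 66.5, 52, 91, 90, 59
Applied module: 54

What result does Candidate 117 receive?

Case study: drop 52 → average of remaining 4 = 306.5/4 = 76.625
Weighted total:
  Theory 89 × 0.59 = 52.51
  Skills demo 78 × 0.31 = 24.18
  Case study 76.625 × 0.05 = 3.83125
  Applied module 54 × 0.05 = 2.7
Sum = 83.22125
83.22125 ≥ 83 → Exceeds

Exceeds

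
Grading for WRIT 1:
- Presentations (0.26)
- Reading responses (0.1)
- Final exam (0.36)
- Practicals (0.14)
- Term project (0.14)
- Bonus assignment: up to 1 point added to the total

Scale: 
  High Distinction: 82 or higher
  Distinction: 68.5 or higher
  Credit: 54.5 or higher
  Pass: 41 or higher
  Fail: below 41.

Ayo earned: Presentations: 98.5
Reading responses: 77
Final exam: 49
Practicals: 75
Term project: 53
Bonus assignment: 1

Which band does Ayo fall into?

Distinction

Weighted total:
  Presentations 98.5 × 0.26 = 25.61
  Reading responses 77 × 0.1 = 7.7
  Final exam 49 × 0.36 = 17.64
  Practicals 75 × 0.14 = 10.5
  Term project 53 × 0.14 = 7.42
Sum = 68.87
Bonus assignment: 68.87 + 1 = 69.87
69.87 is ≥ 68.5 and < 82 → Distinction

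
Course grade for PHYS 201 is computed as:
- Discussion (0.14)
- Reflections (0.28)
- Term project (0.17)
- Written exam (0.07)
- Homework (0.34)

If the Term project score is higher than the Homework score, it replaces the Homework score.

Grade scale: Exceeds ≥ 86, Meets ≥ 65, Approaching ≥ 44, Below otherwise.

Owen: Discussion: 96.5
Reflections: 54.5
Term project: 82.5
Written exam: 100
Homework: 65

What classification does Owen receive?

Meets

Term project (82.5) > Homework (65), so Homework counts as 82.5.
Weighted total:
  Discussion 96.5 × 0.14 = 13.51
  Reflections 54.5 × 0.28 = 15.26
  Term project 82.5 × 0.17 = 14.025
  Written exam 100 × 0.07 = 7
  Homework 82.5 × 0.34 = 28.05
Sum = 77.845
77.845 is ≥ 65 and < 86 → Meets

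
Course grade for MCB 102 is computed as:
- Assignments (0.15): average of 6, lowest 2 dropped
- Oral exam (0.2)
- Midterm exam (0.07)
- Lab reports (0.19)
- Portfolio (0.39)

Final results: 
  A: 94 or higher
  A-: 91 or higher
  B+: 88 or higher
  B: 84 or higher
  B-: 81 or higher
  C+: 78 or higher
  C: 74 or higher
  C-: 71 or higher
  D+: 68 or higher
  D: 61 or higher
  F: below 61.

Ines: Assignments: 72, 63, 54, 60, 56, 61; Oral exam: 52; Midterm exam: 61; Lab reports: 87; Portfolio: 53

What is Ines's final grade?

D

Assignments: drop 54, 56 → average of remaining 4 = 256/4 = 64
Weighted total:
  Assignments 64 × 0.15 = 9.6
  Oral exam 52 × 0.2 = 10.4
  Midterm exam 61 × 0.07 = 4.27
  Lab reports 87 × 0.19 = 16.53
  Portfolio 53 × 0.39 = 20.67
Sum = 61.47
61.47 is ≥ 61 and < 68 → D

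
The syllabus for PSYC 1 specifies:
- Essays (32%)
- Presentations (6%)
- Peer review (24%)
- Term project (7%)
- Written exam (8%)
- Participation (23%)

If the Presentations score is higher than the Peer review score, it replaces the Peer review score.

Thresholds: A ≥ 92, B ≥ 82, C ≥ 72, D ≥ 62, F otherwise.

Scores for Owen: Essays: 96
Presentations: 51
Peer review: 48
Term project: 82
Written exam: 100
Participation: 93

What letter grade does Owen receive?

C

Presentations (51) > Peer review (48), so Peer review counts as 51.
Weighted total:
  Essays 96 × 0.32 = 30.72
  Presentations 51 × 0.06 = 3.06
  Peer review 51 × 0.24 = 12.24
  Term project 82 × 0.07 = 5.74
  Written exam 100 × 0.08 = 8
  Participation 93 × 0.23 = 21.39
Sum = 81.15
81.15 is ≥ 72 and < 82 → C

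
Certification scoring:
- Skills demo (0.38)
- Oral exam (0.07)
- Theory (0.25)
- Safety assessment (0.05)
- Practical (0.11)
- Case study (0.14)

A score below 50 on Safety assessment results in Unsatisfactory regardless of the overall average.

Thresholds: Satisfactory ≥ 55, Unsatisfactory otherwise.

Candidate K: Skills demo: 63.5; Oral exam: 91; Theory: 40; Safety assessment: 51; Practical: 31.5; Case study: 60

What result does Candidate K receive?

Safety assessment score 51 ≥ 50: minimum met.
Weighted total:
  Skills demo 63.5 × 0.38 = 24.13
  Oral exam 91 × 0.07 = 6.37
  Theory 40 × 0.25 = 10
  Safety assessment 51 × 0.05 = 2.55
  Practical 31.5 × 0.11 = 3.465
  Case study 60 × 0.14 = 8.4
Sum = 54.915
54.915 < 55 → Unsatisfactory

Unsatisfactory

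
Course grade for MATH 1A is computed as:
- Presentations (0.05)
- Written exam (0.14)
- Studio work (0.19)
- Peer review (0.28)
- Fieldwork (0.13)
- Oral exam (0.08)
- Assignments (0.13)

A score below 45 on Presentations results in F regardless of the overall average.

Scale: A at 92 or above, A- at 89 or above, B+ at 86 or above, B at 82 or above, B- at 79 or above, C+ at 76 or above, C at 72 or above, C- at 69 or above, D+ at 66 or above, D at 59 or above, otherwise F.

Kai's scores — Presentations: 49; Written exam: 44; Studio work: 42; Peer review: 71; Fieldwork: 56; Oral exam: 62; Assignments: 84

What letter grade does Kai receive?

Presentations score 49 ≥ 45: minimum met.
Weighted total:
  Presentations 49 × 0.05 = 2.45
  Written exam 44 × 0.14 = 6.16
  Studio work 42 × 0.19 = 7.98
  Peer review 71 × 0.28 = 19.88
  Fieldwork 56 × 0.13 = 7.28
  Oral exam 62 × 0.08 = 4.96
  Assignments 84 × 0.13 = 10.92
Sum = 59.63
59.63 is ≥ 59 and < 66 → D

D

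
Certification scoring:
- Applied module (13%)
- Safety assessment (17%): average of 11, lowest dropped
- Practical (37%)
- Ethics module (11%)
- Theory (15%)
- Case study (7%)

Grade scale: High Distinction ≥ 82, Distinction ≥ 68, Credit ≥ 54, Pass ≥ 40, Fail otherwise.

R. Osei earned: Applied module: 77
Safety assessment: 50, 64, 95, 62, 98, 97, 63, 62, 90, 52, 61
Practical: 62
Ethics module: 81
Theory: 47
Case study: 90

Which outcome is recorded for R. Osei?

Safety assessment: drop 50 → average of remaining 10 = 744/10 = 74.4
Weighted total:
  Applied module 77 × 0.13 = 10.01
  Safety assessment 74.4 × 0.17 = 12.648
  Practical 62 × 0.37 = 22.94
  Ethics module 81 × 0.11 = 8.91
  Theory 47 × 0.15 = 7.05
  Case study 90 × 0.07 = 6.3
Sum = 67.858
67.858 is ≥ 54 and < 68 → Credit

Credit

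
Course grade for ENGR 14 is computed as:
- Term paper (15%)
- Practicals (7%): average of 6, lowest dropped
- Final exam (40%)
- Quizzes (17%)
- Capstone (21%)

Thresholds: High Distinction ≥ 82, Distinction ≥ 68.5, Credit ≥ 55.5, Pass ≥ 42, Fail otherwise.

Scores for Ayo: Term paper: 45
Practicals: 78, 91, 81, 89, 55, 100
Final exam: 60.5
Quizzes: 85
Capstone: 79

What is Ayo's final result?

Credit

Practicals: drop 55 → average of remaining 5 = 439/5 = 87.8
Weighted total:
  Term paper 45 × 0.15 = 6.75
  Practicals 87.8 × 0.07 = 6.146
  Final exam 60.5 × 0.4 = 24.2
  Quizzes 85 × 0.17 = 14.45
  Capstone 79 × 0.21 = 16.59
Sum = 68.136
68.136 is ≥ 55.5 and < 68.5 → Credit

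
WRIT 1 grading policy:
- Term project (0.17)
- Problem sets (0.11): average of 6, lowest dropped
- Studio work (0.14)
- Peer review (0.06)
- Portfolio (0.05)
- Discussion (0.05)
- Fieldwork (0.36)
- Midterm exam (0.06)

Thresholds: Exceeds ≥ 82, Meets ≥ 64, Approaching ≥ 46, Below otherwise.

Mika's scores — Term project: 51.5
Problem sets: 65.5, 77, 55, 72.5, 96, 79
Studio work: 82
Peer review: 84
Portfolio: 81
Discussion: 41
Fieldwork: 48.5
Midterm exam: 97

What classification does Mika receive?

Problem sets: drop 55 → average of remaining 5 = 390/5 = 78
Weighted total:
  Term project 51.5 × 0.17 = 8.755
  Problem sets 78 × 0.11 = 8.58
  Studio work 82 × 0.14 = 11.48
  Peer review 84 × 0.06 = 5.04
  Portfolio 81 × 0.05 = 4.05
  Discussion 41 × 0.05 = 2.05
  Fieldwork 48.5 × 0.36 = 17.46
  Midterm exam 97 × 0.06 = 5.82
Sum = 63.235
63.235 is ≥ 46 and < 64 → Approaching

Approaching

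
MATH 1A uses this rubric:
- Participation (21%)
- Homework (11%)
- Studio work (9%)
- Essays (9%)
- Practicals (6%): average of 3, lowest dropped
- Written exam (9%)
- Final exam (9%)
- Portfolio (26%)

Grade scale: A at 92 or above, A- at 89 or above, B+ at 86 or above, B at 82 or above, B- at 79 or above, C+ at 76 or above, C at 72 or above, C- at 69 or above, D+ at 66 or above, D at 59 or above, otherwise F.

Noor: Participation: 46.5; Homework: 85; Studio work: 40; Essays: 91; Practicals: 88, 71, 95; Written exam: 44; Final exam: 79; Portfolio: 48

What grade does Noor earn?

D

Practicals: drop 71 → average of remaining 2 = 183/2 = 91.5
Weighted total:
  Participation 46.5 × 0.21 = 9.765
  Homework 85 × 0.11 = 9.35
  Studio work 40 × 0.09 = 3.6
  Essays 91 × 0.09 = 8.19
  Practicals 91.5 × 0.06 = 5.49
  Written exam 44 × 0.09 = 3.96
  Final exam 79 × 0.09 = 7.11
  Portfolio 48 × 0.26 = 12.48
Sum = 59.945
59.945 is ≥ 59 and < 66 → D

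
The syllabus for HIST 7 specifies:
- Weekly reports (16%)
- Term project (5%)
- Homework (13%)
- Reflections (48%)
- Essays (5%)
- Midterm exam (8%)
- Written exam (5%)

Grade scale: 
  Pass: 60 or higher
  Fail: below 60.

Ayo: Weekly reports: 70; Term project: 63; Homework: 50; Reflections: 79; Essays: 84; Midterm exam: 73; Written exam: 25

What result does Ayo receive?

Weighted total:
  Weekly reports 70 × 0.16 = 11.2
  Term project 63 × 0.05 = 3.15
  Homework 50 × 0.13 = 6.5
  Reflections 79 × 0.48 = 37.92
  Essays 84 × 0.05 = 4.2
  Midterm exam 73 × 0.08 = 5.84
  Written exam 25 × 0.05 = 1.25
Sum = 70.06
70.06 ≥ 60 → Pass

Pass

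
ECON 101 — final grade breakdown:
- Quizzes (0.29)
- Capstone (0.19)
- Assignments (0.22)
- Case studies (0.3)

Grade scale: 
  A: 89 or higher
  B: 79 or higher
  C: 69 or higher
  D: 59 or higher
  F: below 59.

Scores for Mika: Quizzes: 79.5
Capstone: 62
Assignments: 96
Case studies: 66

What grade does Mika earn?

C

Weighted total:
  Quizzes 79.5 × 0.29 = 23.055
  Capstone 62 × 0.19 = 11.78
  Assignments 96 × 0.22 = 21.12
  Case studies 66 × 0.3 = 19.8
Sum = 75.755
75.755 is ≥ 69 and < 79 → C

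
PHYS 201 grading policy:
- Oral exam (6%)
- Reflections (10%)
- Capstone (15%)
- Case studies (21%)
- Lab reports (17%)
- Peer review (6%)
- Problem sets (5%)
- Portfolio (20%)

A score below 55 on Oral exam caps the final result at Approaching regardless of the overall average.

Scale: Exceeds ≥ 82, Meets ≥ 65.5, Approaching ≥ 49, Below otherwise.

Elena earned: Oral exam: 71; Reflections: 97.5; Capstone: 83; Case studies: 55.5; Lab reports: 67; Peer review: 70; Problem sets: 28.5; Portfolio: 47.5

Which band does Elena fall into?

Oral exam score 71 ≥ 55: minimum met.
Weighted total:
  Oral exam 71 × 0.06 = 4.26
  Reflections 97.5 × 0.1 = 9.75
  Capstone 83 × 0.15 = 12.45
  Case studies 55.5 × 0.21 = 11.655
  Lab reports 67 × 0.17 = 11.39
  Peer review 70 × 0.06 = 4.2
  Problem sets 28.5 × 0.05 = 1.425
  Portfolio 47.5 × 0.2 = 9.5
Sum = 64.63
64.63 is ≥ 49 and < 65.5 → Approaching

Approaching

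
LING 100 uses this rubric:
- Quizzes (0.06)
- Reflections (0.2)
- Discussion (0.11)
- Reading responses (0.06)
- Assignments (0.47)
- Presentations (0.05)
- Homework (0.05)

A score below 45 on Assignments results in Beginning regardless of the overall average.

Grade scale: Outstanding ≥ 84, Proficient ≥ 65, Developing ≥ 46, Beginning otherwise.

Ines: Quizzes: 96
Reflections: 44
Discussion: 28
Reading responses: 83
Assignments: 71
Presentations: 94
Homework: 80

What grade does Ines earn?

Developing

Assignments score 71 ≥ 45: minimum met.
Weighted total:
  Quizzes 96 × 0.06 = 5.76
  Reflections 44 × 0.2 = 8.8
  Discussion 28 × 0.11 = 3.08
  Reading responses 83 × 0.06 = 4.98
  Assignments 71 × 0.47 = 33.37
  Presentations 94 × 0.05 = 4.7
  Homework 80 × 0.05 = 4
Sum = 64.69
64.69 is ≥ 46 and < 65 → Developing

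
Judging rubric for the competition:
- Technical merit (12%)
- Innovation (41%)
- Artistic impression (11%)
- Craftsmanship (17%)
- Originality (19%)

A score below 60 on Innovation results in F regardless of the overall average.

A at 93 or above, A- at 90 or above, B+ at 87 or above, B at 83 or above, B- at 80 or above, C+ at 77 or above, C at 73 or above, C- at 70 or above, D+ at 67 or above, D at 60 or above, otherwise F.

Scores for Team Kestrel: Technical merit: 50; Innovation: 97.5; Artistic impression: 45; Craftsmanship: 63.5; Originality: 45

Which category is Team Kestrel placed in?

C-

Innovation score 97.5 ≥ 60: minimum met.
Weighted total:
  Technical merit 50 × 0.12 = 6
  Innovation 97.5 × 0.41 = 39.975
  Artistic impression 45 × 0.11 = 4.95
  Craftsmanship 63.5 × 0.17 = 10.795
  Originality 45 × 0.19 = 8.55
Sum = 70.27
70.27 is ≥ 70 and < 73 → C-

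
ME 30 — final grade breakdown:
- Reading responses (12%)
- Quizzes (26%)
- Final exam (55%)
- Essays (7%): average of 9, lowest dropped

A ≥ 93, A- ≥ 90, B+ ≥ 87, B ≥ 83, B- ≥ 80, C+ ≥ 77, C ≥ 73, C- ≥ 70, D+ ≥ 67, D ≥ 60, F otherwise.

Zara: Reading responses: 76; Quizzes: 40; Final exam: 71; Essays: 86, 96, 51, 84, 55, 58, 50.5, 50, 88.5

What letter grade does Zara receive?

Essays: drop 50 → average of remaining 8 = 569/8 = 71.125
Weighted total:
  Reading responses 76 × 0.12 = 9.12
  Quizzes 40 × 0.26 = 10.4
  Final exam 71 × 0.55 = 39.05
  Essays 71.125 × 0.07 = 4.97875
Sum = 63.54875
63.54875 is ≥ 60 and < 67 → D

D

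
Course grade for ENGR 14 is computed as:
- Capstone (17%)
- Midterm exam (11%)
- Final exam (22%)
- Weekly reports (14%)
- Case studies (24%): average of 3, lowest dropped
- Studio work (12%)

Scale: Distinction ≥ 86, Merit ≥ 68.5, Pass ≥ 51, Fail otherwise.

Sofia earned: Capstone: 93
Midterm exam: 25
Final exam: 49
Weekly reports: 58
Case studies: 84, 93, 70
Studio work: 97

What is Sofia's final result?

Case studies: drop 70 → average of remaining 2 = 177/2 = 88.5
Weighted total:
  Capstone 93 × 0.17 = 15.81
  Midterm exam 25 × 0.11 = 2.75
  Final exam 49 × 0.22 = 10.78
  Weekly reports 58 × 0.14 = 8.12
  Case studies 88.5 × 0.24 = 21.24
  Studio work 97 × 0.12 = 11.64
Sum = 70.34
70.34 is ≥ 68.5 and < 86 → Merit

Merit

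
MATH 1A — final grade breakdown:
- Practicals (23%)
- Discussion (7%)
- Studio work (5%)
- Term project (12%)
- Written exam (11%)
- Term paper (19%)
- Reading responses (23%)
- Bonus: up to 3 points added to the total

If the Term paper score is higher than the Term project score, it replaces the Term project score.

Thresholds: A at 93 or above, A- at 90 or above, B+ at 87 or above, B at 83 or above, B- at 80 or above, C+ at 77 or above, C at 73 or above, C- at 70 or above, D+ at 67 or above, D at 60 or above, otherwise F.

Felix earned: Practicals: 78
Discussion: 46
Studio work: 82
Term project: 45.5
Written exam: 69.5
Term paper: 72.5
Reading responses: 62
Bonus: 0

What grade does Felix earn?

Term paper (72.5) > Term project (45.5), so Term project counts as 72.5.
Weighted total:
  Practicals 78 × 0.23 = 17.94
  Discussion 46 × 0.07 = 3.22
  Studio work 82 × 0.05 = 4.1
  Term project 72.5 × 0.12 = 8.7
  Written exam 69.5 × 0.11 = 7.645
  Term paper 72.5 × 0.19 = 13.775
  Reading responses 62 × 0.23 = 14.26
Sum = 69.64
Bonus: 69.64 + 0 = 69.64
69.64 is ≥ 67 and < 70 → D+

D+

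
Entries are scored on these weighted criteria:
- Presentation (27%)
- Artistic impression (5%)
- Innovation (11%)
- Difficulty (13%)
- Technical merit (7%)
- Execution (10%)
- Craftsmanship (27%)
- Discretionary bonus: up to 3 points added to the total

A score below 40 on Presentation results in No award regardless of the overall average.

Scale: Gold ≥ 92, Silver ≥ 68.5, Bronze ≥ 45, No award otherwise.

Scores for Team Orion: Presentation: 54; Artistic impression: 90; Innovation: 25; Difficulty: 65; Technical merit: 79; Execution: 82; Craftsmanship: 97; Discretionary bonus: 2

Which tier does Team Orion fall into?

Presentation score 54 ≥ 40: minimum met.
Weighted total:
  Presentation 54 × 0.27 = 14.58
  Artistic impression 90 × 0.05 = 4.5
  Innovation 25 × 0.11 = 2.75
  Difficulty 65 × 0.13 = 8.45
  Technical merit 79 × 0.07 = 5.53
  Execution 82 × 0.1 = 8.2
  Craftsmanship 97 × 0.27 = 26.19
Sum = 70.2
Discretionary bonus: 70.2 + 2 = 72.2
72.2 is ≥ 68.5 and < 92 → Silver

Silver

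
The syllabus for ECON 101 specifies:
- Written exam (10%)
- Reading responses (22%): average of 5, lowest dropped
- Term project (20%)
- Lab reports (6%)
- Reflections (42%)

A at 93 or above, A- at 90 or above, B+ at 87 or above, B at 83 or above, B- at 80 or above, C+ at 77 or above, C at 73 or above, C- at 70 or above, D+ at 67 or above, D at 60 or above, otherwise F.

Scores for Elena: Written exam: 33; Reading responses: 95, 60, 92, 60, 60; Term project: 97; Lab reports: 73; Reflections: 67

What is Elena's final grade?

C-

Reading responses: drop 60 → average of remaining 4 = 307/4 = 76.75
Weighted total:
  Written exam 33 × 0.1 = 3.3
  Reading responses 76.75 × 0.22 = 16.885
  Term project 97 × 0.2 = 19.4
  Lab reports 73 × 0.06 = 4.38
  Reflections 67 × 0.42 = 28.14
Sum = 72.105
72.105 is ≥ 70 and < 73 → C-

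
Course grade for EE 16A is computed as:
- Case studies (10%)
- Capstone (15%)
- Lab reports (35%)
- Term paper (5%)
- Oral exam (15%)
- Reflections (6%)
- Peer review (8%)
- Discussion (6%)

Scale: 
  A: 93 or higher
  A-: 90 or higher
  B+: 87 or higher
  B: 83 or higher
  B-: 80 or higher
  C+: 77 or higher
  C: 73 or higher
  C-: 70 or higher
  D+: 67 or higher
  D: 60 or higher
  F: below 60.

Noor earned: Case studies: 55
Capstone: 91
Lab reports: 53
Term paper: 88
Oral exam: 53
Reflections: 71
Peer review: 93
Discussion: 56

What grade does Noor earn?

Weighted total:
  Case studies 55 × 0.1 = 5.5
  Capstone 91 × 0.15 = 13.65
  Lab reports 53 × 0.35 = 18.55
  Term paper 88 × 0.05 = 4.4
  Oral exam 53 × 0.15 = 7.95
  Reflections 71 × 0.06 = 4.26
  Peer review 93 × 0.08 = 7.44
  Discussion 56 × 0.06 = 3.36
Sum = 65.11
65.11 is ≥ 60 and < 67 → D

D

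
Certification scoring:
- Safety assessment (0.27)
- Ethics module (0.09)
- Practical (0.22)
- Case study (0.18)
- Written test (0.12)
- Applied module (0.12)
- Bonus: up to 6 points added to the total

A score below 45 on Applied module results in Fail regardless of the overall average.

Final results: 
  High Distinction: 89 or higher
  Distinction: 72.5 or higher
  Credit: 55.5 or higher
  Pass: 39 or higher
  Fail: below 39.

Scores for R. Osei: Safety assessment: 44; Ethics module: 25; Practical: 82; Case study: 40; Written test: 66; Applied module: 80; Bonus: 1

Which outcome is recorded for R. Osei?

Applied module score 80 ≥ 45: minimum met.
Weighted total:
  Safety assessment 44 × 0.27 = 11.88
  Ethics module 25 × 0.09 = 2.25
  Practical 82 × 0.22 = 18.04
  Case study 40 × 0.18 = 7.2
  Written test 66 × 0.12 = 7.92
  Applied module 80 × 0.12 = 9.6
Sum = 56.89
Bonus: 56.89 + 1 = 57.89
57.89 is ≥ 55.5 and < 72.5 → Credit

Credit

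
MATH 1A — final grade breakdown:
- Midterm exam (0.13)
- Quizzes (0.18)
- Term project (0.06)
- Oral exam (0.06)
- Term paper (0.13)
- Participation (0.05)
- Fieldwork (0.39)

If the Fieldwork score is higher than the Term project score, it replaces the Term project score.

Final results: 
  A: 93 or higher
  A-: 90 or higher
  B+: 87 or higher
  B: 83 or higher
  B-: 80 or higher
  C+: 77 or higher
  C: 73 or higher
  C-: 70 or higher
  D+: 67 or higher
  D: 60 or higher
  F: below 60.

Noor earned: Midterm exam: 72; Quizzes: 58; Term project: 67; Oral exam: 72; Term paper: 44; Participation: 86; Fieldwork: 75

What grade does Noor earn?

D+

Fieldwork (75) > Term project (67), so Term project counts as 75.
Weighted total:
  Midterm exam 72 × 0.13 = 9.36
  Quizzes 58 × 0.18 = 10.44
  Term project 75 × 0.06 = 4.5
  Oral exam 72 × 0.06 = 4.32
  Term paper 44 × 0.13 = 5.72
  Participation 86 × 0.05 = 4.3
  Fieldwork 75 × 0.39 = 29.25
Sum = 67.89
67.89 is ≥ 67 and < 70 → D+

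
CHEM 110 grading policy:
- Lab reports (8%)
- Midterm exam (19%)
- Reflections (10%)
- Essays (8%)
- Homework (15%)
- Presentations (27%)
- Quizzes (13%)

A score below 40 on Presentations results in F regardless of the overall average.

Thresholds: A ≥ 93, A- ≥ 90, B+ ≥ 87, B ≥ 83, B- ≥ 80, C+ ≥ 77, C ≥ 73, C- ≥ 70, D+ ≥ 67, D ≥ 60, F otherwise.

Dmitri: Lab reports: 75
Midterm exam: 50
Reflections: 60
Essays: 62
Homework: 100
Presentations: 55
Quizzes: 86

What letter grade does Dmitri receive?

Presentations score 55 ≥ 40: minimum met.
Weighted total:
  Lab reports 75 × 0.08 = 6
  Midterm exam 50 × 0.19 = 9.5
  Reflections 60 × 0.1 = 6
  Essays 62 × 0.08 = 4.96
  Homework 100 × 0.15 = 15
  Presentations 55 × 0.27 = 14.85
  Quizzes 86 × 0.13 = 11.18
Sum = 67.49
67.49 is ≥ 67 and < 70 → D+

D+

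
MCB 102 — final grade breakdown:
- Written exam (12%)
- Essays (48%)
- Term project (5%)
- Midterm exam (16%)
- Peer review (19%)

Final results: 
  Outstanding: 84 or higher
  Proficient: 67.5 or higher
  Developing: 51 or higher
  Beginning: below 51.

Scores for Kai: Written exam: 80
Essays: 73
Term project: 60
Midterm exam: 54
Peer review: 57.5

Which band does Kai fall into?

Developing

Weighted total:
  Written exam 80 × 0.12 = 9.6
  Essays 73 × 0.48 = 35.04
  Term project 60 × 0.05 = 3
  Midterm exam 54 × 0.16 = 8.64
  Peer review 57.5 × 0.19 = 10.925
Sum = 67.205
67.205 is ≥ 51 and < 67.5 → Developing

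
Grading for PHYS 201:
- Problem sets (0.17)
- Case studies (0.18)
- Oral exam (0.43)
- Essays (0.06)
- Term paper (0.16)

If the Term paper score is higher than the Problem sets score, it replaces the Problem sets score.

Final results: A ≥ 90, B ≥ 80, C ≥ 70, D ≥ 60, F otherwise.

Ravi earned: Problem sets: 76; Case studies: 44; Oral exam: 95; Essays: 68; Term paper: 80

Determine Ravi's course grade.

C

Term paper (80) > Problem sets (76), so Problem sets counts as 80.
Weighted total:
  Problem sets 80 × 0.17 = 13.6
  Case studies 44 × 0.18 = 7.92
  Oral exam 95 × 0.43 = 40.85
  Essays 68 × 0.06 = 4.08
  Term paper 80 × 0.16 = 12.8
Sum = 79.25
79.25 is ≥ 70 and < 80 → C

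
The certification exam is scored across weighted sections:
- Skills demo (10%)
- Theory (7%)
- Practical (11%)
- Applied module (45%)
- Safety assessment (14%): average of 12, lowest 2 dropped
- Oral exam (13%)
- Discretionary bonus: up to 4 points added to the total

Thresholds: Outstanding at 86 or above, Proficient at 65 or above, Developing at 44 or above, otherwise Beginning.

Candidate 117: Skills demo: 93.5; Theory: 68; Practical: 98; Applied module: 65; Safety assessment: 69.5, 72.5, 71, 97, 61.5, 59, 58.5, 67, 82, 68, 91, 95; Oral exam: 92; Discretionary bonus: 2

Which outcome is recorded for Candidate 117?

Safety assessment: drop 58.5, 59 → average of remaining 10 = 774.5/10 = 77.45
Weighted total:
  Skills demo 93.5 × 0.1 = 9.35
  Theory 68 × 0.07 = 4.76
  Practical 98 × 0.11 = 10.78
  Applied module 65 × 0.45 = 29.25
  Safety assessment 77.45 × 0.14 = 10.843
  Oral exam 92 × 0.13 = 11.96
Sum = 76.943
Discretionary bonus: 76.943 + 2 = 78.943
78.943 is ≥ 65 and < 86 → Proficient

Proficient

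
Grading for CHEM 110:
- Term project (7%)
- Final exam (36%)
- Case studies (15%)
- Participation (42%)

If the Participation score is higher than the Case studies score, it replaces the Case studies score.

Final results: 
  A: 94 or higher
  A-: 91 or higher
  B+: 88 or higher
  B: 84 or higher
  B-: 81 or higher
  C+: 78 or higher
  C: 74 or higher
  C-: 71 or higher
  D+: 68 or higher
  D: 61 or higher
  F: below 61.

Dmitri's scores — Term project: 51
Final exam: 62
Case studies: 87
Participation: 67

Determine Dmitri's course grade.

D

Participation (67) ≤ Case studies (87), so Case studies stays at 87.
Weighted total:
  Term project 51 × 0.07 = 3.57
  Final exam 62 × 0.36 = 22.32
  Case studies 87 × 0.15 = 13.05
  Participation 67 × 0.42 = 28.14
Sum = 67.08
67.08 is ≥ 61 and < 68 → D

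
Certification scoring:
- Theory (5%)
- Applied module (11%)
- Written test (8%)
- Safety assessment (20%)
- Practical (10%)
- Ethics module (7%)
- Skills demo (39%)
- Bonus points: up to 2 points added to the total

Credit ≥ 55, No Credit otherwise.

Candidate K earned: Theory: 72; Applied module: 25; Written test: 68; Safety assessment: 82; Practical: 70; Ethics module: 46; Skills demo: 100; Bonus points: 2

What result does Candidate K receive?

Credit

Weighted total:
  Theory 72 × 0.05 = 3.6
  Applied module 25 × 0.11 = 2.75
  Written test 68 × 0.08 = 5.44
  Safety assessment 82 × 0.2 = 16.4
  Practical 70 × 0.1 = 7
  Ethics module 46 × 0.07 = 3.22
  Skills demo 100 × 0.39 = 39
Sum = 77.41
Bonus points: 77.41 + 2 = 79.41
79.41 ≥ 55 → Credit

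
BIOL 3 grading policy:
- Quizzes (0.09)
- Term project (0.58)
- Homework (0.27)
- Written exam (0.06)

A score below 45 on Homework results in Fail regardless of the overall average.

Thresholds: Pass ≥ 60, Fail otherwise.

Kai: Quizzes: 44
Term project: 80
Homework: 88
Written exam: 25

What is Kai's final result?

Homework score 88 ≥ 45: minimum met.
Weighted total:
  Quizzes 44 × 0.09 = 3.96
  Term project 80 × 0.58 = 46.4
  Homework 88 × 0.27 = 23.76
  Written exam 25 × 0.06 = 1.5
Sum = 75.62
75.62 ≥ 60 → Pass

Pass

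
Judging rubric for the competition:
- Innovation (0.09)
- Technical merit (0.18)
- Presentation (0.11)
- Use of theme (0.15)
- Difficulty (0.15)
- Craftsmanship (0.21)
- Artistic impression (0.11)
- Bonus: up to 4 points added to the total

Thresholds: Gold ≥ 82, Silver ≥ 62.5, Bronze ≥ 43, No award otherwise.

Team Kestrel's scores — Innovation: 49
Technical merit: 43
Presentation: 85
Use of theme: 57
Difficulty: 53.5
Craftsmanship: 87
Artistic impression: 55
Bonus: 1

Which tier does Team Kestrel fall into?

Silver

Weighted total:
  Innovation 49 × 0.09 = 4.41
  Technical merit 43 × 0.18 = 7.74
  Presentation 85 × 0.11 = 9.35
  Use of theme 57 × 0.15 = 8.55
  Difficulty 53.5 × 0.15 = 8.025
  Craftsmanship 87 × 0.21 = 18.27
  Artistic impression 55 × 0.11 = 6.05
Sum = 62.395
Bonus: 62.395 + 1 = 63.395
63.395 is ≥ 62.5 and < 82 → Silver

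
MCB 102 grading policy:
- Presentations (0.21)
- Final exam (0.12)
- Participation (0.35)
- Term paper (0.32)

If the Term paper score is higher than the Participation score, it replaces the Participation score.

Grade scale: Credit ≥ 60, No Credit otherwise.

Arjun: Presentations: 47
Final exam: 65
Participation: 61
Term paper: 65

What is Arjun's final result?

Term paper (65) > Participation (61), so Participation counts as 65.
Weighted total:
  Presentations 47 × 0.21 = 9.87
  Final exam 65 × 0.12 = 7.8
  Participation 65 × 0.35 = 22.75
  Term paper 65 × 0.32 = 20.8
Sum = 61.22
61.22 ≥ 60 → Credit

Credit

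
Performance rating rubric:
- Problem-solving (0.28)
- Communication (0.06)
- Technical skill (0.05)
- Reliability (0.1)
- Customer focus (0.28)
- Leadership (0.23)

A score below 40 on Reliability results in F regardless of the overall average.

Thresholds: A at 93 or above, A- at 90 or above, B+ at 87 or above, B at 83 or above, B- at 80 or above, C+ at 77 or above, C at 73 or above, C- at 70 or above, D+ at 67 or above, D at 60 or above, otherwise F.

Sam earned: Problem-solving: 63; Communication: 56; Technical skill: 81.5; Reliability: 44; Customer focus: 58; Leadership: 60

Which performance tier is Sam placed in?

Reliability score 44 ≥ 40: minimum met.
Weighted total:
  Problem-solving 63 × 0.28 = 17.64
  Communication 56 × 0.06 = 3.36
  Technical skill 81.5 × 0.05 = 4.075
  Reliability 44 × 0.1 = 4.4
  Customer focus 58 × 0.28 = 16.24
  Leadership 60 × 0.23 = 13.8
Sum = 59.515
59.515 < 60 → F

F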